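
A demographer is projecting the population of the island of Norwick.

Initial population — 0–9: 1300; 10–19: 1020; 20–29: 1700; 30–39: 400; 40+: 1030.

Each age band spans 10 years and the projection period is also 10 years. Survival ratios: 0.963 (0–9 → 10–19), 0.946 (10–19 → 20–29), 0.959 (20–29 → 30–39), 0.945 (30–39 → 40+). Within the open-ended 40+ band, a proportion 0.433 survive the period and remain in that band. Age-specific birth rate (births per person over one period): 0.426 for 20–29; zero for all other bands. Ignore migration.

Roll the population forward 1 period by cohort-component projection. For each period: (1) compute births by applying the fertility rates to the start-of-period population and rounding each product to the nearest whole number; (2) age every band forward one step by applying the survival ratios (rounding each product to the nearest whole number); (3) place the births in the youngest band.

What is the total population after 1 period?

Call the groups 1 to 5, youngest first.
Period 1.
Births: 1700 * 0.426 = 724
Group 2: 1300 * 0.963 = 1252
Group 3: 1020 * 0.946 = 965
Group 4: 1700 * 0.959 = 1630
Group 5: 400 * 0.945 + 1030 * 0.433 = 378 + 446 = 824
Giving 724 / 1252 / 965 / 1630 / 824.
Total after period 1: 724 + 1252 + 965 + 1630 + 824 = 5395

5395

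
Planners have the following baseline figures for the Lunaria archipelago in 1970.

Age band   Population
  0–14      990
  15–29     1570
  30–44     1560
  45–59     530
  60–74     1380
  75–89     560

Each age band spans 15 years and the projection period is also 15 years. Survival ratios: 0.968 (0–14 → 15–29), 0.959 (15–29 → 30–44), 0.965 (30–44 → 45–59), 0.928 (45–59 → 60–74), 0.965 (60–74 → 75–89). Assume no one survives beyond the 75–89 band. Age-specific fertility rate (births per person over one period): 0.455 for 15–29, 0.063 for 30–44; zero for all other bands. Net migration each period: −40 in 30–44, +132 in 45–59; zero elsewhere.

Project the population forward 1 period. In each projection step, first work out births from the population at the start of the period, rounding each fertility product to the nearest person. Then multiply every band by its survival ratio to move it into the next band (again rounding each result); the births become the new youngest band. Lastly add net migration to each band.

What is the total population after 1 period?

6697

Period 1:
Births: 1570 × 0.455 = 714, 1560 × 0.063 = 98 ⇒ total 812
15–29: 990 × 0.968 = 958
30–44: 1570 × 0.959 = 1506
45–59: 1560 × 0.965 = 1505
60–74: 530 × 0.928 = 492
75–89: 1380 × 0.965 = 1332
Net migration: 30–44 − 40 → 1466; 45–59 + 132 → 1637
→ [812, 958, 1466, 1637, 492, 1332]
Total after period 1: 812 + 958 + 1466 + 1637 + 492 + 1332 = 6697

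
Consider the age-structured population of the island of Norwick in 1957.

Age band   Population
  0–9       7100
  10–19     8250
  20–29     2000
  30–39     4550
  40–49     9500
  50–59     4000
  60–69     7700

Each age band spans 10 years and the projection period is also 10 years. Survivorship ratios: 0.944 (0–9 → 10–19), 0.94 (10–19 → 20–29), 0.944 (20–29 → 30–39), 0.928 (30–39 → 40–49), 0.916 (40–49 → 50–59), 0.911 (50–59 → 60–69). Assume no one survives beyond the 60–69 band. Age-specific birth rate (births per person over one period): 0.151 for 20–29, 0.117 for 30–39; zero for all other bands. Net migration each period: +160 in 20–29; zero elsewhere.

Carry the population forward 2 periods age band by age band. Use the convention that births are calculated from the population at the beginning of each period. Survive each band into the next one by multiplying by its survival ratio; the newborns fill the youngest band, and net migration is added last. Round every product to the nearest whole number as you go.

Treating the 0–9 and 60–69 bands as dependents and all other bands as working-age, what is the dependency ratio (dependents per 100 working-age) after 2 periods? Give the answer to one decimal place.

45.9

After projecting period 1:
Births: 2000 × 0.151 = 302  |  4550 × 0.117 = 532 → 834
10–19: 7100 × 0.944 = 6702
20–29: 8250 × 0.94 = 7755
30–39: 2000 × 0.944 = 1888
40–49: 4550 × 0.928 = 4222
50–59: 9500 × 0.916 = 8702
60–69: 4000 × 0.911 = 3644
Net migration: 20–29 + 160 → 7915
→ [834, 6702, 7915, 1888, 4222, 8702, 3644]
After projecting period 2:
Births: 7915 × 0.151 = 1195  |  1888 × 0.117 = 221 → 1416
10–19: 834 × 0.944 = 787
20–29: 6702 × 0.94 = 6300
30–39: 7915 × 0.944 = 7472
40–49: 1888 × 0.928 = 1752
50–59: 4222 × 0.916 = 3867
60–69: 8702 × 0.911 = 7928
Net migration: 20–29 + 160 → 6460
→ [1416, 787, 6460, 7472, 1752, 3867, 7928]
Dependents (band 0–9 + band 60–69) = 1416 + 7928 = 9344; working-age = 20338; ratio = 9344/20338 × 100 = 45.9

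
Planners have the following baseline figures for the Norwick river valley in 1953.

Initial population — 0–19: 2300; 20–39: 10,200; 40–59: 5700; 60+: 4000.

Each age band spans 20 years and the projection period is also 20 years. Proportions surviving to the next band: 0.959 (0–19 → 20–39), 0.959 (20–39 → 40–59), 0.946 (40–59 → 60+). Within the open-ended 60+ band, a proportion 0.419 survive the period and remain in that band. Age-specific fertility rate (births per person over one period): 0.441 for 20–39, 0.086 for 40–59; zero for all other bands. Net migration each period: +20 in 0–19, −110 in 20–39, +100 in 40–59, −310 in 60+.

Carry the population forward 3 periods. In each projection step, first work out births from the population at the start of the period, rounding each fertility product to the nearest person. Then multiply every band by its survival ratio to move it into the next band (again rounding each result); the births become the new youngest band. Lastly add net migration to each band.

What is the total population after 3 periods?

15142

(Bands numbered youngest = 1 to oldest = 4.)
Period 1:
Births: 10200 × 0.441 = 4498 ; 5700 × 0.086 = 490 — total 4988
Band 2: 2300 × 0.959 = 2206
Band 3: 10200 × 0.959 = 9782
Band 4: 5700 × 0.946 + 4000 × 0.419 = 5392 + 1676 = 7068
Net migration: Band 1 + 20 → 5008; Band 2 − 110 → 2096; Band 3 + 100 → 9882; Band 4 − 310 → 6758
Giving 5008 / 2096 / 9882 / 6758.
Period 2:
Births: 2096 × 0.441 = 924 ; 9882 × 0.086 = 850 — total 1774
Band 2: 5008 × 0.959 = 4803
Band 3: 2096 × 0.959 = 2010
Band 4: 9882 × 0.946 + 6758 × 0.419 = 9348 + 2832 = 12180
Net migration: Band 1 + 20 → 1794; Band 2 − 110 → 4693; Band 3 + 100 → 2110; Band 4 − 310 → 11870
Giving 1794 / 4693 / 2110 / 11870.
Period 3:
Births: 4693 × 0.441 = 2070 ; 2110 × 0.086 = 181 — total 2251
Band 2: 1794 × 0.959 = 1720
Band 3: 4693 × 0.959 = 4501
Band 4: 2110 × 0.946 + 11870 × 0.419 = 1996 + 4974 = 6970
Net migration: Band 1 + 20 → 2271; Band 2 − 110 → 1610; Band 3 + 100 → 4601; Band 4 − 310 → 6660
Giving 2271 / 1610 / 4601 / 6660.
Total after period 3: 2271 + 1610 + 4601 + 6660 = 15142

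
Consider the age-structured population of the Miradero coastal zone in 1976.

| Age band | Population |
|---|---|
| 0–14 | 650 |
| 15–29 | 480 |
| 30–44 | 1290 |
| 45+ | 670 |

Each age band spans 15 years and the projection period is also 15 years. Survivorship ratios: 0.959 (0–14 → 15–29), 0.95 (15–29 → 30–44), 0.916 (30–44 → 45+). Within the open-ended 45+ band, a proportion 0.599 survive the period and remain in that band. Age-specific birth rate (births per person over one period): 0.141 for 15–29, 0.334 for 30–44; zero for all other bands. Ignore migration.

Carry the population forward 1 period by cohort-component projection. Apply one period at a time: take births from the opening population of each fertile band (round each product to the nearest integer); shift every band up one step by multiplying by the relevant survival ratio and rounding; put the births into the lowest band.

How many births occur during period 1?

499

(Bands numbered youngest = 1 to oldest = 4.)
— Period 1 —
Births: 480 × 0.141 = 68  |  1290 × 0.334 = 431 ⇒ total 499
Band 2: 650 × 0.959 = 623
Band 3: 480 × 0.95 = 456
Band 4: 1290 × 0.916 + 670 × 0.599 = 1182 + 401 = 1583
Giving 499 / 623 / 456 / 1583.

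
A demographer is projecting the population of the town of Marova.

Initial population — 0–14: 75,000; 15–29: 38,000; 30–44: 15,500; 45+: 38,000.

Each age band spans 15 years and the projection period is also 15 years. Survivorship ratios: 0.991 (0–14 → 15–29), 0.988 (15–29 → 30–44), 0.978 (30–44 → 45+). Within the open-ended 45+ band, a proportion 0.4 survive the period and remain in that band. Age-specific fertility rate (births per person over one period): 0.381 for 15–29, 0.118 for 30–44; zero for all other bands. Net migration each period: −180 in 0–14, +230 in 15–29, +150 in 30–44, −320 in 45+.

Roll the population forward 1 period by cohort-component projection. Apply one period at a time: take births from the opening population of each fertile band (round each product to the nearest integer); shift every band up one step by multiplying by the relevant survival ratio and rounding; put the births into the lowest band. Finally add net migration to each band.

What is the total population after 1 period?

158415

Period 1.
Births: 38000 × 0.381 = 14478 ; 15500 × 0.118 = 1829 — total 16307
15–29: 75000 × 0.991 = 74325
30–44: 38000 × 0.988 = 37544
45+: 15500 × 0.978 + 38000 × 0.4 = 15159 + 15200 = 30359
Net migration: 0–14 − 180 → 16127; 15–29 + 230 → 74555; 30–44 + 150 → 37694; 45+ − 320 → 30039
Giving 16127 / 74555 / 37694 / 30039.
Total after period 1: 16127 + 74555 + 37694 + 30039 = 158415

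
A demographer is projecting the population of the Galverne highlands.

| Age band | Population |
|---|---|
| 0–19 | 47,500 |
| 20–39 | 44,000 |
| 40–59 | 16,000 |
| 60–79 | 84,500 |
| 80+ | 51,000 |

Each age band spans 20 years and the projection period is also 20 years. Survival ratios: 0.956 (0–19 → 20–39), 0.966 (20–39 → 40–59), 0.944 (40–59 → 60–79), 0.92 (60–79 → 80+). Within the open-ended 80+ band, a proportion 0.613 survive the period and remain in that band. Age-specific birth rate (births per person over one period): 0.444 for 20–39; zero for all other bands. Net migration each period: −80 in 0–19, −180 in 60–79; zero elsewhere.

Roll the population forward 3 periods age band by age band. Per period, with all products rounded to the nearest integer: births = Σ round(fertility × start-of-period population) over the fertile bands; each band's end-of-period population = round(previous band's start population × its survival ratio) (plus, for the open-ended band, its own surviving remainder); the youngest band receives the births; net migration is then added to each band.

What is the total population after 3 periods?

Numbering the groups 1..5 from youngest to oldest:
[period 1]
Births: 44000 * 0.444 = 19536
Group 2: 47500 * 0.956 = 45410
Group 3: 44000 * 0.966 = 42504
Group 4: 16000 * 0.944 = 15104
Group 5: 84500 * 0.92 + 51000 * 0.613 = 77740 + 31263 = 109003
Net migration: Group 1 − 80 → 19456; Group 4 − 180 → 14924
→ [19456, 45410, 42504, 14924, 109003]
[period 2]
Births: 45410 * 0.444 = 20162
Group 2: 19456 * 0.956 = 18600
Group 3: 45410 * 0.966 = 43866
Group 4: 42504 * 0.944 = 40124
Group 5: 14924 * 0.92 + 109003 * 0.613 = 13730 + 66819 = 80549
Net migration: Group 1 − 80 → 20082; Group 4 − 180 → 39944
→ [20082, 18600, 43866, 39944, 80549]
[period 3]
Births: 18600 * 0.444 = 8258
Group 2: 20082 * 0.956 = 19198
Group 3: 18600 * 0.966 = 17968
Group 4: 43866 * 0.944 = 41410
Group 5: 39944 * 0.92 + 80549 * 0.613 = 36748 + 49377 = 86125
Net migration: Group 1 − 80 → 8178; Group 4 − 180 → 41230
→ [8178, 19198, 17968, 41230, 86125]
Total after period 3: 8178 + 19198 + 17968 + 41230 + 86125 = 172699

172699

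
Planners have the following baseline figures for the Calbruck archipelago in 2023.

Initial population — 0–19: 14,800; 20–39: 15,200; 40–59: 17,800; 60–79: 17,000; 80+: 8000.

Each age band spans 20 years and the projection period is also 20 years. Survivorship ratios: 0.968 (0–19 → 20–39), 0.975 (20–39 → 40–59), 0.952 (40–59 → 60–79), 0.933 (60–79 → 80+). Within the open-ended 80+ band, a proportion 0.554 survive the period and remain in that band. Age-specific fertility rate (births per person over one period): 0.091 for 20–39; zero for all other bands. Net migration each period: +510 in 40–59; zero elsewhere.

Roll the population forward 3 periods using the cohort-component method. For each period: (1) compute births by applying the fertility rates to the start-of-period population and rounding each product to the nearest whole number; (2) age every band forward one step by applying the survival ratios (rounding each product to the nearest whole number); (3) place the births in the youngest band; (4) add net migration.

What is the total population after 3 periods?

45586

(Bands numbered youngest = 1 to oldest = 5.)
— Period 1 —
Births: 15200 × 0.091 = 1383
Band 2: 14800 × 0.968 = 14326
Band 3: 15200 × 0.975 = 14820
Band 4: 17800 × 0.952 = 16946
Band 5: 17000 × 0.933 + 8000 × 0.554 = 15861 + 4432 = 20293
Net migration: Band 3 + 510 → 15330
End of period: [1383, 14326, 15330, 16946, 20293]
— Period 2 —
Births: 14326 × 0.091 = 1304
Band 2: 1383 × 0.968 = 1339
Band 3: 14326 × 0.975 = 13968
Band 4: 15330 × 0.952 = 14594
Band 5: 16946 × 0.933 + 20293 × 0.554 = 15811 + 11242 = 27053
Net migration: Band 3 + 510 → 14478
End of period: [1304, 1339, 14478, 14594, 27053]
— Period 3 —
Births: 1339 × 0.091 = 122
Band 2: 1304 × 0.968 = 1262
Band 3: 1339 × 0.975 = 1306
Band 4: 14478 × 0.952 = 13783
Band 5: 14594 × 0.933 + 27053 × 0.554 = 13616 + 14987 = 28603
Net migration: Band 3 + 510 → 1816
End of period: [122, 1262, 1816, 13783, 28603]
Total after period 3: 122 + 1262 + 1816 + 13783 + 28603 = 45586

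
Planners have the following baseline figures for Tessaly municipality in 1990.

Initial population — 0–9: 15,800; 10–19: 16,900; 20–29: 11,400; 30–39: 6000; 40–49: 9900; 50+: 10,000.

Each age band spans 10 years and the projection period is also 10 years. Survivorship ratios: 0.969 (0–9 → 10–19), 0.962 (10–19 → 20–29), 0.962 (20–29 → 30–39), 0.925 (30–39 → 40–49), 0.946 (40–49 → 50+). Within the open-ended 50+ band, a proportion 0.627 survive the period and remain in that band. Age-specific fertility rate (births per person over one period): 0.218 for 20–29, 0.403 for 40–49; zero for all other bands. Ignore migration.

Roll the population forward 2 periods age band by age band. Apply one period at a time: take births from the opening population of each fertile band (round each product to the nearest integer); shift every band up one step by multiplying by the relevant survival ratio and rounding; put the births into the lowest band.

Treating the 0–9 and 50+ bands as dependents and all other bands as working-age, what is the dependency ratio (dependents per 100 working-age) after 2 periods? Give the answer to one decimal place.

44.5

— Period 1 —
Births: 11400 × 0.218 = 2485  |  9900 × 0.403 = 3990 ⇒ total 6475
10–19: 15800 × 0.969 = 15310
20–29: 16900 × 0.962 = 16258
30–39: 11400 × 0.962 = 10967
40–49: 6000 × 0.925 = 5550
50+: 9900 × 0.946 + 10000 × 0.627 = 9365 + 6270 = 15635
Giving 6475 / 15310 / 16258 / 10967 / 5550 / 15635.
— Period 2 —
Births: 16258 × 0.218 = 3544  |  5550 × 0.403 = 2237 ⇒ total 5781
10–19: 6475 × 0.969 = 6274
20–29: 15310 × 0.962 = 14728
30–39: 16258 × 0.962 = 15640
40–49: 10967 × 0.925 = 10144
50+: 5550 × 0.946 + 15635 × 0.627 = 5250 + 9803 = 15053
Giving 5781 / 6274 / 14728 / 15640 / 10144 / 15053.
Dependents (band 0–9 + band 50+) = 5781 + 15053 = 20834; working-age = 46786; ratio = 20834/46786 × 100 = 44.5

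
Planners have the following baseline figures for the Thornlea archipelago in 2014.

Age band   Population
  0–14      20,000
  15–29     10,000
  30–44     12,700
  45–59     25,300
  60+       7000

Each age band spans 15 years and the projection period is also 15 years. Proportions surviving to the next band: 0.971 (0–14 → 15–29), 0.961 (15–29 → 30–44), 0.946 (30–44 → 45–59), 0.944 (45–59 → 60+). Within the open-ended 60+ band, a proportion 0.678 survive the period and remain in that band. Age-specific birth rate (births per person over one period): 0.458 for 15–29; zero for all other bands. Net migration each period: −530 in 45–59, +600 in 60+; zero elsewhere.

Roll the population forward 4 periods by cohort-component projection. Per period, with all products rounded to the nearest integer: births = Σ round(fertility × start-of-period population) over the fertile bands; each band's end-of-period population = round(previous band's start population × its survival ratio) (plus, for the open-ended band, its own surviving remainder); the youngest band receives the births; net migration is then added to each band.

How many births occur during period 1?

4580

Period 1.
Births: 10000 × 0.458 = 4580
15–29: 20000 × 0.971 = 19420
30–44: 10000 × 0.961 = 9610
45–59: 12700 × 0.946 = 12014
60+: 25300 × 0.944 + 7000 × 0.678 = 23883 + 4746 = 28629
Net migration: 45–59 − 530 → 11484; 60+ + 600 → 29229
Giving 4580 / 19420 / 9610 / 11484 / 29229.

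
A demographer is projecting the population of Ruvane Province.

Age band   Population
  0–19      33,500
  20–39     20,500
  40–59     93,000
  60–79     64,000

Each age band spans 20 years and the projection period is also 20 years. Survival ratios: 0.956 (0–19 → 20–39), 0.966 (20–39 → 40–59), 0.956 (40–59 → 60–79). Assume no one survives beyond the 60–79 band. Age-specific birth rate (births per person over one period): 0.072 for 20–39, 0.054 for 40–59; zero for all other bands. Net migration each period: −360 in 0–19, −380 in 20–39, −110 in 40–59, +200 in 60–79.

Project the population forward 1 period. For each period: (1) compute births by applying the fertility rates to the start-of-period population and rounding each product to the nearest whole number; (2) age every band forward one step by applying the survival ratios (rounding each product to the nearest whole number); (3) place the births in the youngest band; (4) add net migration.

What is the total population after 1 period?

146585

Call the bands 1 to 4, youngest first.
After projecting period 1:
Births: 20500 × 0.072 = 1476  |  93000 × 0.054 = 5022 → total 6498
Band 2: 33500 × 0.956 = 32026
Band 3: 20500 × 0.966 = 19803
Band 4: 93000 × 0.956 = 88908
Net migration: Band 1 − 360 → 6138; Band 2 − 380 → 31646; Band 3 − 110 → 19693; Band 4 + 200 → 89108
End of period: [6138, 31646, 19693, 89108]
Total after period 1: 6138 + 31646 + 19693 + 89108 = 146585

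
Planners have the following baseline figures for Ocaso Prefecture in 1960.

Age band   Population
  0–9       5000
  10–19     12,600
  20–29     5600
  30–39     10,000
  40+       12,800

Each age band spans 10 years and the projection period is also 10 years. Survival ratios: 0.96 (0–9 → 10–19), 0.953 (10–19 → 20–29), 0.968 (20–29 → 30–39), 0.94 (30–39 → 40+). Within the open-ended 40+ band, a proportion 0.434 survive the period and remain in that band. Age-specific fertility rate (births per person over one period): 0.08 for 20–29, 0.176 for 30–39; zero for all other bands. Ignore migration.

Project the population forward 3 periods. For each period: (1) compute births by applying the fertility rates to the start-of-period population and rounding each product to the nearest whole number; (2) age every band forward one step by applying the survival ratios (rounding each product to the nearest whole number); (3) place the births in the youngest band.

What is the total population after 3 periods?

(Bands numbered youngest = 1 to oldest = 5.)
Period 1:
Births: 5600 × 0.08 = 448, 10000 × 0.176 = 1760 → 2208
Band 2: 5000 × 0.96 = 4800
Band 3: 12600 × 0.953 = 12008
Band 4: 5600 × 0.968 = 5421
Band 5: 10000 × 0.94 + 12800 × 0.434 = 9400 + 5555 = 14955
Giving 2208 / 4800 / 12008 / 5421 / 14955.
Period 2:
Births: 12008 × 0.08 = 961, 5421 × 0.176 = 954 → 1915
Band 2: 2208 × 0.96 = 2120
Band 3: 4800 × 0.953 = 4574
Band 4: 12008 × 0.968 = 11624
Band 5: 5421 × 0.94 + 14955 × 0.434 = 5096 + 6490 = 11586
Giving 1915 / 2120 / 4574 / 11624 / 11586.
Period 3:
Births: 4574 × 0.08 = 366, 11624 × 0.176 = 2046 → 2412
Band 2: 1915 × 0.96 = 1838
Band 3: 2120 × 0.953 = 2020
Band 4: 4574 × 0.968 = 4428
Band 5: 11624 × 0.94 + 11586 × 0.434 = 10927 + 5028 = 15955
Giving 2412 / 1838 / 2020 / 4428 / 15955.
Total after period 3: 2412 + 1838 + 2020 + 4428 + 15955 = 26653

26653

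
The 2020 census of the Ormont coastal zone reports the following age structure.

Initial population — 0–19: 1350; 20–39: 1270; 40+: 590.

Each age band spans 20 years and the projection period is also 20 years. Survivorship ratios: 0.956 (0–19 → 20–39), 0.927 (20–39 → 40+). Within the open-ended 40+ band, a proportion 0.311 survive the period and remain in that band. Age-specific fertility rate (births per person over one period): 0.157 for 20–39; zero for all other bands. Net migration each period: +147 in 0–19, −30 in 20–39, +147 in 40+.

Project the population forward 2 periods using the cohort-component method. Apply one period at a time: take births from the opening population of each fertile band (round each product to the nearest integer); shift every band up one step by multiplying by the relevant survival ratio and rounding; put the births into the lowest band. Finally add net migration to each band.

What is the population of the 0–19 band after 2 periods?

Period 1:
Births: 1270 × 0.157 = 199
20–39: 1350 × 0.956 = 1291
40+: 1270 × 0.927 + 590 × 0.311 = 1177 + 183 = 1360
Net migration: 0–19 + 147 → 346; 20–39 − 30 → 1261; 40+ + 147 → 1507
Population now: 0–19=346, 20–39=1261, 40+=1507
Period 2:
Births: 1261 × 0.157 = 198
20–39: 346 × 0.956 = 331
40+: 1261 × 0.927 + 1507 × 0.311 = 1169 + 469 = 1638
Net migration: 0–19 + 147 → 345; 20–39 − 30 → 301; 40+ + 147 → 1785
Population now: 0–19=345, 20–39=301, 40+=1785

345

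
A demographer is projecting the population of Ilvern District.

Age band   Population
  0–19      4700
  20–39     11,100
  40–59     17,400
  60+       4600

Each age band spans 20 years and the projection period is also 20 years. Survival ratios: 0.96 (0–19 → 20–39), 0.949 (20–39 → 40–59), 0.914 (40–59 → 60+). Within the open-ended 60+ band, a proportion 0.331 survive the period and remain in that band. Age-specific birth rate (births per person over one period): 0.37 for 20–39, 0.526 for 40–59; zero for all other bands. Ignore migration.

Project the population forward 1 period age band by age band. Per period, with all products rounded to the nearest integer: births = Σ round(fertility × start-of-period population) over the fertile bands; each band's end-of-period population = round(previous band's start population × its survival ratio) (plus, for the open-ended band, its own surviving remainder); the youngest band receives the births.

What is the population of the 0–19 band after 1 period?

13259

After projecting period 1:
Births: 11100 × 0.37 = 4107 ; 17400 × 0.526 = 9152 — total 13259
20–39: 4700 × 0.96 = 4512
40–59: 11100 × 0.949 = 10534
60+: 17400 × 0.914 + 4600 × 0.331 = 15904 + 1523 = 17427
→ [13259, 4512, 10534, 17427]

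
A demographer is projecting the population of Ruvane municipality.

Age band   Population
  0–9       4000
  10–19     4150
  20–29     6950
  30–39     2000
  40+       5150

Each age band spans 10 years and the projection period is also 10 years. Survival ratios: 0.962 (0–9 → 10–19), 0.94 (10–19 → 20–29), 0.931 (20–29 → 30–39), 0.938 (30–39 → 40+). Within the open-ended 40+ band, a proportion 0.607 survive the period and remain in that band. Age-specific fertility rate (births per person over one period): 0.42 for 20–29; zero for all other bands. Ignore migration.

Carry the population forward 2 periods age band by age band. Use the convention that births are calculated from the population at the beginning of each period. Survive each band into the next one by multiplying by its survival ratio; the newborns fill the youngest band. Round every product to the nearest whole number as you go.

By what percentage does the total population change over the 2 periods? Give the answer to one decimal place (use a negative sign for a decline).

Period 1:
Births: 6950 × 0.42 = 2919
10–19: 4000 × 0.962 = 3848
20–29: 4150 × 0.94 = 3901
30–39: 6950 × 0.931 = 6470
40+: 2000 × 0.938 + 5150 × 0.607 = 1876 + 3126 = 5002
Population now: 0–9=2919, 10–19=3848, 20–29=3901, 30–39=6470, 40+=5002
Period 2:
Births: 3901 × 0.42 = 1638
10–19: 2919 × 0.962 = 2808
20–29: 3848 × 0.94 = 3617
30–39: 3901 × 0.931 = 3632
40+: 6470 × 0.938 + 5002 × 0.607 = 6069 + 3036 = 9105
Population now: 0–9=1638, 10–19=2808, 20–29=3617, 30–39=3632, 40+=9105
Total: 22250 → 20800; change = -1450; percentage change = -6.5%

-6.5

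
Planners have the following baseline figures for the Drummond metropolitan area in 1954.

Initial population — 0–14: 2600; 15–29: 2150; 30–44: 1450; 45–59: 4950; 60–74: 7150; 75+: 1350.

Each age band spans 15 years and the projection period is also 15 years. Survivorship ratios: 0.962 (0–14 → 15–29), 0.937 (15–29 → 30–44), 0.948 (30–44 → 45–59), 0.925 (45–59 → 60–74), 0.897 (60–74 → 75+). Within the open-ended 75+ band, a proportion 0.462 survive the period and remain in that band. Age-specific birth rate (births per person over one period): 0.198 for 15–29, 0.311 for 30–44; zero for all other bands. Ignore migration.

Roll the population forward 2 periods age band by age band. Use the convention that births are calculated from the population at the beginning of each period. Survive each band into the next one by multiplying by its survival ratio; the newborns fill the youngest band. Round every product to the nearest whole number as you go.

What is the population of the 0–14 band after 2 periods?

Period 1.
Births: 2150 × 0.198 = 426  |  1450 × 0.311 = 451 → 877
15–29: 2600 × 0.962 = 2501
30–44: 2150 × 0.937 = 2015
45–59: 1450 × 0.948 = 1375
60–74: 4950 × 0.925 = 4579
75+: 7150 × 0.897 + 1350 × 0.462 = 6414 + 624 = 7038
Population now: 0–14=877, 15–29=2501, 30–44=2015, 45–59=1375, 60–74=4579, 75+=7038
Period 2.
Births: 2501 × 0.198 = 495  |  2015 × 0.311 = 627 → 1122
15–29: 877 × 0.962 = 844
30–44: 2501 × 0.937 = 2343
45–59: 2015 × 0.948 = 1910
60–74: 1375 × 0.925 = 1272
75+: 4579 × 0.897 + 7038 × 0.462 = 4107 + 3252 = 7359
Population now: 0–14=1122, 15–29=844, 30–44=2343, 45–59=1910, 60–74=1272, 75+=7359

1122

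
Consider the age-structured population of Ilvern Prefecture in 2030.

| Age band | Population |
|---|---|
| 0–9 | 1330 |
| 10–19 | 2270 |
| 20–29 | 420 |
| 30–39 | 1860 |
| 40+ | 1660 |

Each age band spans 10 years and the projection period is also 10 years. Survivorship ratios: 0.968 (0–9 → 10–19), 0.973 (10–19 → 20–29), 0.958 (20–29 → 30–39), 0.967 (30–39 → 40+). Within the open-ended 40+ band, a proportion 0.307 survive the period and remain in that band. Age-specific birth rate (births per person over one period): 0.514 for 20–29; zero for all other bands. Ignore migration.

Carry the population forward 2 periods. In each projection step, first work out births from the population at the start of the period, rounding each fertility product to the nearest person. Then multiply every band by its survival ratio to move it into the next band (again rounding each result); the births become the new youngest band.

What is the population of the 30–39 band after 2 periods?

2116

After projecting period 1:
Births: 420 × 0.514 = 216
10–19: 1330 × 0.968 = 1287
20–29: 2270 × 0.973 = 2209
30–39: 420 × 0.958 = 402
40+: 1860 × 0.967 + 1660 × 0.307 = 1799 + 510 = 2309
→ [216, 1287, 2209, 402, 2309]
After projecting period 2:
Births: 2209 × 0.514 = 1135
10–19: 216 × 0.968 = 209
20–29: 1287 × 0.973 = 1252
30–39: 2209 × 0.958 = 2116
40+: 402 × 0.967 + 2309 × 0.307 = 389 + 709 = 1098
→ [1135, 209, 1252, 2116, 1098]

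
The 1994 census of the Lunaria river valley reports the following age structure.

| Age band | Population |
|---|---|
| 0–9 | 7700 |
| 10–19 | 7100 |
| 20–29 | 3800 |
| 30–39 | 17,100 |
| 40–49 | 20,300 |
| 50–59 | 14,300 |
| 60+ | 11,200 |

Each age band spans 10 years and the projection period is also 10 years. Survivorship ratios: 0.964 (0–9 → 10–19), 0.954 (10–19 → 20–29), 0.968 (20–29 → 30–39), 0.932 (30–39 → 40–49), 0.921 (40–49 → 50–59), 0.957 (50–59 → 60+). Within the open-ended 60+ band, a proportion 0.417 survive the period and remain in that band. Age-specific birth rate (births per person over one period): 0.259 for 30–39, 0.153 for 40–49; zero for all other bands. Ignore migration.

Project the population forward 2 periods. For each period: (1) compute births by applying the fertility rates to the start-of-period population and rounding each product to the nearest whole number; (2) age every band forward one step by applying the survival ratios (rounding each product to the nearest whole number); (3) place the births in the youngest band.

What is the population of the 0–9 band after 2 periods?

— Period 1 —
Births: 17100 × 0.259 = 4429  |  20300 × 0.153 = 3106 → 7535
10–19: 7700 × 0.964 = 7423
20–29: 7100 × 0.954 = 6773
30–39: 3800 × 0.968 = 3678
40–49: 17100 × 0.932 = 15937
50–59: 20300 × 0.921 = 18696
60+: 14300 × 0.957 + 11200 × 0.417 = 13685 + 4670 = 18355
→ [7535, 7423, 6773, 3678, 15937, 18696, 18355]
— Period 2 —
Births: 3678 × 0.259 = 953  |  15937 × 0.153 = 2438 → 3391
10–19: 7535 × 0.964 = 7264
20–29: 7423 × 0.954 = 7082
30–39: 6773 × 0.968 = 6556
40–49: 3678 × 0.932 = 3428
50–59: 15937 × 0.921 = 14678
60+: 18696 × 0.957 + 18355 × 0.417 = 17892 + 7654 = 25546
→ [3391, 7264, 7082, 6556, 3428, 14678, 25546]

3391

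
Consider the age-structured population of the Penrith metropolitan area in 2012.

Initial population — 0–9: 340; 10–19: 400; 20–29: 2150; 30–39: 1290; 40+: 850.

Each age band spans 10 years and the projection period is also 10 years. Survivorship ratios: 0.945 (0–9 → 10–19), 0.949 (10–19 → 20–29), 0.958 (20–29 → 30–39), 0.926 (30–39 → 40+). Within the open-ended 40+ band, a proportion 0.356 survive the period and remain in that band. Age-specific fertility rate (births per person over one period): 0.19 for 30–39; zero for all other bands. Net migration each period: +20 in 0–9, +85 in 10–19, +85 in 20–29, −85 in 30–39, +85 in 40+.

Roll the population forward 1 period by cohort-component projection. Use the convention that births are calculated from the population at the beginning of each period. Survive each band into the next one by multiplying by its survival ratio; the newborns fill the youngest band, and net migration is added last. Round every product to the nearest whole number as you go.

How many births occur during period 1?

245

[period 1]
Births: 1290 × 0.19 = 245
10–19: 340 × 0.945 = 321
20–29: 400 × 0.949 = 380
30–39: 2150 × 0.958 = 2060
40+: 1290 × 0.926 + 850 × 0.356 = 1195 + 303 = 1498
Net migration: 0–9 + 20 → 265; 10–19 + 85 → 406; 20–29 + 85 → 465; 30–39 − 85 → 1975; 40+ + 85 → 1583
Giving 265 / 406 / 465 / 1975 / 1583.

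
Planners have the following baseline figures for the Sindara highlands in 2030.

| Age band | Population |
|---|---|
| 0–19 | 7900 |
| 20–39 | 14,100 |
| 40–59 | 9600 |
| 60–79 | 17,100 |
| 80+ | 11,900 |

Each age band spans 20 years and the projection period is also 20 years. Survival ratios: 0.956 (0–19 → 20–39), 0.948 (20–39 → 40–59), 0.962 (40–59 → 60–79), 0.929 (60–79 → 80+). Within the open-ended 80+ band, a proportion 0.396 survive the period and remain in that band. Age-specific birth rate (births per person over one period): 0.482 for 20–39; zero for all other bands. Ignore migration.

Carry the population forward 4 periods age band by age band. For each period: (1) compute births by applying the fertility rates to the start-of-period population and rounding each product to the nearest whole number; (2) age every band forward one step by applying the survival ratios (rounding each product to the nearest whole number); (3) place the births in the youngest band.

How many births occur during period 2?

3640

Period 1:
Births: 14100 × 0.482 = 6796
20–39: 7900 × 0.956 = 7552
40–59: 14100 × 0.948 = 13367
60–79: 9600 × 0.962 = 9235
80+: 17100 × 0.929 + 11900 × 0.396 = 15886 + 4712 = 20598
Giving 6796 / 7552 / 13367 / 9235 / 20598.
Period 2:
Births: 7552 × 0.482 = 3640
20–39: 6796 × 0.956 = 6497
40–59: 7552 × 0.948 = 7159
60–79: 13367 × 0.962 = 12859
80+: 9235 × 0.929 + 20598 × 0.396 = 8579 + 8157 = 16736
Giving 3640 / 6497 / 7159 / 12859 / 16736.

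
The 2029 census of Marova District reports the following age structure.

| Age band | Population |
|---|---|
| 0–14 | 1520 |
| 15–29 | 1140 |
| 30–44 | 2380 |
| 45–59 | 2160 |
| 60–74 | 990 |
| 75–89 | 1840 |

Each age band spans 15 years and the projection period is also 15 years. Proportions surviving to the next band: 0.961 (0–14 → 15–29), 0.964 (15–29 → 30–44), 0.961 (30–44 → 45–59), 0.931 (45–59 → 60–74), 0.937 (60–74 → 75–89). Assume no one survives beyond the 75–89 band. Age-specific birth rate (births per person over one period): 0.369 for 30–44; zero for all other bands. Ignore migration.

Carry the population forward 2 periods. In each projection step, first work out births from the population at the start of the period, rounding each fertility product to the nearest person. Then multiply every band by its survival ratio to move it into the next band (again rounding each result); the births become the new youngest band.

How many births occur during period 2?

406

[period 1]
Births: 2380 × 0.369 = 878
15–29: 1520 × 0.961 = 1461
30–44: 1140 × 0.964 = 1099
45–59: 2380 × 0.961 = 2287
60–74: 2160 × 0.931 = 2011
75–89: 990 × 0.937 = 928
Population now: 0–14=878, 15–29=1461, 30–44=1099, 45–59=2287, 60–74=2011, 75–89=928
[period 2]
Births: 1099 × 0.369 = 406
15–29: 878 × 0.961 = 844
30–44: 1461 × 0.964 = 1408
45–59: 1099 × 0.961 = 1056
60–74: 2287 × 0.931 = 2129
75–89: 2011 × 0.937 = 1884
Population now: 0–14=406, 15–29=844, 30–44=1408, 45–59=1056, 60–74=2129, 75–89=1884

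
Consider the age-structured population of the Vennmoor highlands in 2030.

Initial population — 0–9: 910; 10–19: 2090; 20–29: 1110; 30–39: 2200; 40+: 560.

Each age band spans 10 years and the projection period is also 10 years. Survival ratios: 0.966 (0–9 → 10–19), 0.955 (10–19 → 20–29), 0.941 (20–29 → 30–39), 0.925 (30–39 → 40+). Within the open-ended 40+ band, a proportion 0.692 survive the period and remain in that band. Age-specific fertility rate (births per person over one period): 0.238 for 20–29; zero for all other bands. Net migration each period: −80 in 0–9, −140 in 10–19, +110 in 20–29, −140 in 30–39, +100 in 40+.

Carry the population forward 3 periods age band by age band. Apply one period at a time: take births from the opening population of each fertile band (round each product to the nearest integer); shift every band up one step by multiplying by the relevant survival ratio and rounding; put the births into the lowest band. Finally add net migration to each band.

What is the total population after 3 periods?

Call the groups 1 to 5, youngest first.
Period 1.
Births: 1110 × 0.238 = 264
Group 2: 910 × 0.966 = 879
Group 3: 2090 × 0.955 = 1996
Group 4: 1110 × 0.941 = 1045
Group 5: 2200 × 0.925 + 560 × 0.692 = 2035 + 388 = 2423
Net migration: Group 1 − 80 → 184; Group 2 − 140 → 739; Group 3 + 110 → 2106; Group 4 − 140 → 905; Group 5 + 100 → 2523
End of period: [184, 739, 2106, 905, 2523]
Period 2.
Births: 2106 × 0.238 = 501
Group 2: 184 × 0.966 = 178
Group 3: 739 × 0.955 = 706
Group 4: 2106 × 0.941 = 1982
Group 5: 905 × 0.925 + 2523 × 0.692 = 837 + 1746 = 2583
Net migration: Group 1 − 80 → 421; Group 2 − 140 → 38; Group 3 + 110 → 816; Group 4 − 140 → 1842; Group 5 + 100 → 2683
End of period: [421, 38, 816, 1842, 2683]
Period 3.
Births: 816 × 0.238 = 194
Group 2: 421 × 0.966 = 407
Group 3: 38 × 0.955 = 36
Group 4: 816 × 0.941 = 768
Group 5: 1842 × 0.925 + 2683 × 0.692 = 1704 + 1857 = 3561
Net migration: Group 1 − 80 → 114; Group 2 − 140 → 267; Group 3 + 110 → 146; Group 4 − 140 → 628; Group 5 + 100 → 3661
End of period: [114, 267, 146, 628, 3661]
Total after period 3: 114 + 267 + 146 + 628 + 3661 = 4816

4816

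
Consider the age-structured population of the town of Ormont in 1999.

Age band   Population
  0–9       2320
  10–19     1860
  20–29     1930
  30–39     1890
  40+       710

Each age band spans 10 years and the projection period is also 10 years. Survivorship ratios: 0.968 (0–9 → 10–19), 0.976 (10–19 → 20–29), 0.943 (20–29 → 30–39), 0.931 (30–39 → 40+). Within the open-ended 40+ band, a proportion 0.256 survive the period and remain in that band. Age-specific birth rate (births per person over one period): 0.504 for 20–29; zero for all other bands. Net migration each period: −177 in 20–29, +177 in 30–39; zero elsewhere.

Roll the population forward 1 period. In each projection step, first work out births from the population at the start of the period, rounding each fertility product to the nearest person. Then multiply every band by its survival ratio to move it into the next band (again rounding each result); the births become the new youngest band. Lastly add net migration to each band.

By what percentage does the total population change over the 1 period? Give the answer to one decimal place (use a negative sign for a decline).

1.0

(Bands numbered youngest = 1 to oldest = 5.)
[period 1]
Births: 1930 * 0.504 = 973
Band 2: 2320 * 0.968 = 2246
Band 3: 1860 * 0.976 = 1815
Band 4: 1930 * 0.943 = 1820
Band 5: 1890 * 0.931 + 710 * 0.256 = 1760 + 182 = 1942
Net migration: Band 3 − 177 → 1638; Band 4 + 177 → 1997
→ [973, 2246, 1638, 1997, 1942]
Total: 8710 → 8796; change = 86; percentage change = 1.0%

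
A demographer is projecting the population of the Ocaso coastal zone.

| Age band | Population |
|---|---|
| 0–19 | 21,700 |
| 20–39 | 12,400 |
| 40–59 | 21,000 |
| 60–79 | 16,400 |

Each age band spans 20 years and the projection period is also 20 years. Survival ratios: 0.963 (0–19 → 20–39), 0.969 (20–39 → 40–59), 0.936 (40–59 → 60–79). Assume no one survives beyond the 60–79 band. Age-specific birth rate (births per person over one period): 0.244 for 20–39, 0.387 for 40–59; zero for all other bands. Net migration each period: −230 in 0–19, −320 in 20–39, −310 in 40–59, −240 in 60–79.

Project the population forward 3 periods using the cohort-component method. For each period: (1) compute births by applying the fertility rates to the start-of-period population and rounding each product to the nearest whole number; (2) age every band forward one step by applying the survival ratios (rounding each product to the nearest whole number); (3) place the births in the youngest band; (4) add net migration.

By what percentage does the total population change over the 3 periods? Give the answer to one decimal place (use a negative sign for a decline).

-35.4

Let group 1 be 0–19 through group 4 = 60–79.
[period 1]
Births: 12400 × 0.244 = 3026, 21000 × 0.387 = 8127 ⇒ total 11153
Group 2: 21700 × 0.963 = 20897
Group 3: 12400 × 0.969 = 12016
Group 4: 21000 × 0.936 = 19656
Net migration: Group 1 − 230 → 10923; Group 2 − 320 → 20577; Group 3 − 310 → 11706; Group 4 − 240 → 19416
→ [10923, 20577, 11706, 19416]
[period 2]
Births: 20577 × 0.244 = 5021, 11706 × 0.387 = 4530 ⇒ total 9551
Group 2: 10923 × 0.963 = 10519
Group 3: 20577 × 0.969 = 19939
Group 4: 11706 × 0.936 = 10957
Net migration: Group 1 − 230 → 9321; Group 2 − 320 → 10199; Group 3 − 310 → 19629; Group 4 − 240 → 10717
→ [9321, 10199, 19629, 10717]
[period 3]
Births: 10199 × 0.244 = 2489, 19629 × 0.387 = 7596 ⇒ total 10085
Group 2: 9321 × 0.963 = 8976
Group 3: 10199 × 0.969 = 9883
Group 4: 19629 × 0.936 = 18373
Net migration: Group 1 − 230 → 9855; Group 2 − 320 → 8656; Group 3 − 310 → 9573; Group 4 − 240 → 18133
→ [9855, 8656, 9573, 18133]
Total: 71500 → 46217; change = -25283; percentage change = -35.4%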